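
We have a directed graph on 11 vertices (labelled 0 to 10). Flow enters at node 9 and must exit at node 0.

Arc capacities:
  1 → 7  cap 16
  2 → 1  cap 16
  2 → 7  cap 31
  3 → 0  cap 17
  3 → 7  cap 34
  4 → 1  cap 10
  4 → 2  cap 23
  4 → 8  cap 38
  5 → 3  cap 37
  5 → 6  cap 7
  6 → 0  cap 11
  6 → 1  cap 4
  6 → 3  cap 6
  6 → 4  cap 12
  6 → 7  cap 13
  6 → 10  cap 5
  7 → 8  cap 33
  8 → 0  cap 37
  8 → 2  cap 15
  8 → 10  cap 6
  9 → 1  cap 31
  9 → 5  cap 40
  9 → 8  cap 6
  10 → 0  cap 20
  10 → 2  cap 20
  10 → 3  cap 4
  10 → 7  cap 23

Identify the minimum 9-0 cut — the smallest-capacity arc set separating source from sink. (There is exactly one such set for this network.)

augment #1: 9→8→0 push 6
augment #2: 9→5→3→0 push 17
augment #3: 9→5→6→0 push 7
augment #4: 9→1→7→8→0 push 16
augment #5: 9→5→3→7→8→0 push 15
augment #6: 9→5→3→7→8→10→0 push 1
max flow = 62; residual-reachable set from 9 gives S-side
cut edges (S→T): {(1,7), (9,5), (9,8)} total cap 62

Min-cut arcs: {(1,7), (9,5), (9,8)} (total capacity 62)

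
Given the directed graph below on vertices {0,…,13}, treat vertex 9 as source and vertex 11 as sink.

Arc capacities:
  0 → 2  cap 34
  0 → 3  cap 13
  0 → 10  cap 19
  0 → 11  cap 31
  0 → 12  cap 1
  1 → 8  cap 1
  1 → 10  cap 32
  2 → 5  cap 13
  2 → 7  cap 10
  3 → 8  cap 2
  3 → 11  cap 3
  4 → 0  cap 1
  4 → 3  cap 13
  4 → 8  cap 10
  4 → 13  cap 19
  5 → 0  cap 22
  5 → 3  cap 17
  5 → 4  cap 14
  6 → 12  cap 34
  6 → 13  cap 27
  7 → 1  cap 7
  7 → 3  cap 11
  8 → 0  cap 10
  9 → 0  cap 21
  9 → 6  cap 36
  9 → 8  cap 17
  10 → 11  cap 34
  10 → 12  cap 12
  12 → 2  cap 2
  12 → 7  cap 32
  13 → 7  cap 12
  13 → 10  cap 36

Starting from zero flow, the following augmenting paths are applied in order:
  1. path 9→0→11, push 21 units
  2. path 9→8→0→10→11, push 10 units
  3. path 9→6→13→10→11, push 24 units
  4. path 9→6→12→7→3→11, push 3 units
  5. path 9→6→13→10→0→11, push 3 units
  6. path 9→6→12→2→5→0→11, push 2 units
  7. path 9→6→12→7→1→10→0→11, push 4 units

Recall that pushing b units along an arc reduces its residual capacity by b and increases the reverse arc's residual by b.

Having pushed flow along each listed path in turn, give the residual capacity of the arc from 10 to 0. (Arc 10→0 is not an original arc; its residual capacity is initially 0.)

Residual capacity of (10,0): 3

after path 1 (9→0→11, push 21): res(10,0)=0
after path 2 (9→8→0→10→11, push 10): res(10,0)=10
after path 3 (9→6→13→10→11, push 24): res(10,0)=10
after path 4 (9→6→12→7→3→11, push 3): res(10,0)=10
after path 5 (9→6→13→10→0→11, push 3): res(10,0)=7
after path 6 (9→6→12→2→5→0→11, push 2): res(10,0)=7
after path 7 (9→6→12→7→1→10→0→11, push 4): res(10,0)=3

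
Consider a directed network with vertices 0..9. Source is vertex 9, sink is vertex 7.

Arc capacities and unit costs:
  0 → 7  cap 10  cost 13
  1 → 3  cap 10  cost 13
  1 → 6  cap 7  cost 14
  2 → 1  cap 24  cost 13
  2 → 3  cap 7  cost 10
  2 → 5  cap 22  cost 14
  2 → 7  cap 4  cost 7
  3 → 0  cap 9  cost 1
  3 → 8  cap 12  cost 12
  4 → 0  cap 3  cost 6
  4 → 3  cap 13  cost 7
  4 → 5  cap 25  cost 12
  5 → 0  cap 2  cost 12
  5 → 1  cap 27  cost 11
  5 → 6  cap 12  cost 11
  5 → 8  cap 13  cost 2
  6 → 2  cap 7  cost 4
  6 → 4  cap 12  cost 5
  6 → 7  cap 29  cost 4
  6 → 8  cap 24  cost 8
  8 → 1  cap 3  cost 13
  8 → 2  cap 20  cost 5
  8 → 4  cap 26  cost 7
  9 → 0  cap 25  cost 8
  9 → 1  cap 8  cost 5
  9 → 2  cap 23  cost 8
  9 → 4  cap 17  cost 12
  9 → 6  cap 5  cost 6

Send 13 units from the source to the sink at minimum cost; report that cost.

shortest-cost path #1: 9→6→7 push 5 @ unit cost 10 (adds 50)
shortest-cost path #2: 9→2→7 push 4 @ unit cost 15 (adds 60)
shortest-cost path #3: 9→0→7 push 4 @ unit cost 21 (adds 84)
total cost = 194

Minimum cost for 13 units: 194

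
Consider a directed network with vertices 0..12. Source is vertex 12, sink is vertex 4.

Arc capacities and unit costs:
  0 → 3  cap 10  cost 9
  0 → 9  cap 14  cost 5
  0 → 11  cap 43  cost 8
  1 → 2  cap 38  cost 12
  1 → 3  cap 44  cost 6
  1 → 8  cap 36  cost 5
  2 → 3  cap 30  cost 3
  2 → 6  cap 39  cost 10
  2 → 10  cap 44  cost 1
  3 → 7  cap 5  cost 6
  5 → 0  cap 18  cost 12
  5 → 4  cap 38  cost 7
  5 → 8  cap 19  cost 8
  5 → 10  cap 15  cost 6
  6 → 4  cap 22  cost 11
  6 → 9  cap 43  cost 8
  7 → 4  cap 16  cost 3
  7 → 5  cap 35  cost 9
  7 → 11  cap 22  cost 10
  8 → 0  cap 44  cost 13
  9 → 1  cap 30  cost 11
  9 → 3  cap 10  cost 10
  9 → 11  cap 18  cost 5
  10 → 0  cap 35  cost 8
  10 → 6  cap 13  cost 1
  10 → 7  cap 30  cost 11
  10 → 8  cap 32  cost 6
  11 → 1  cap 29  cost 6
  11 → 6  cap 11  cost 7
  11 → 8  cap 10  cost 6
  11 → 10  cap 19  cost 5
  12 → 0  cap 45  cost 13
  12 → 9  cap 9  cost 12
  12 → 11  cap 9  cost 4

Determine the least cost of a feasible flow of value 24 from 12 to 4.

shortest-cost path #1: 12→11→10→6→4 push 9 @ unit cost 21 (adds 189)
shortest-cost path #2: 12→0→3→7→4 push 5 @ unit cost 31 (adds 155)
shortest-cost path #3: 12→9→11→10→6→4 push 4 @ unit cost 34 (adds 136)
shortest-cost path #4: 12→9→11→6→4 push 5 @ unit cost 35 (adds 175)
shortest-cost path #5: 12→0→11→6→4 push 1 @ unit cost 39 (adds 39)
total cost = 694

Minimum cost for 24 units: 694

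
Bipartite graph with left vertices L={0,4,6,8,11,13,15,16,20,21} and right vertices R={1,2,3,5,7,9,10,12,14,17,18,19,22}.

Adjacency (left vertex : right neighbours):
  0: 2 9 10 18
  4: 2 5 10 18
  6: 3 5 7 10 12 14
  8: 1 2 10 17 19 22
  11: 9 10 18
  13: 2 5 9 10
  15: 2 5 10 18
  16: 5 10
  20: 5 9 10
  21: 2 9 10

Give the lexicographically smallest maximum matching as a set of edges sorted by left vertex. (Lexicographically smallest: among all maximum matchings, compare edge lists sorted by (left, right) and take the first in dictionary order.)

Lex-smallest maximum matching: {(0,2), (4,5), (6,3), (8,1), (11,9), (13,10), (15,18)}

|M| = 7 (so the lex-smallest maximum matching has 7 edges)
process left vertices in ascending order; for each, take the smallest-labelled available neighbour that still permits 7 edges overall, or leave it unmatched if none does
lex-smallest matching: {0-2, 4-5, 6-3, 8-1, 11-9, 13-10, 15-18}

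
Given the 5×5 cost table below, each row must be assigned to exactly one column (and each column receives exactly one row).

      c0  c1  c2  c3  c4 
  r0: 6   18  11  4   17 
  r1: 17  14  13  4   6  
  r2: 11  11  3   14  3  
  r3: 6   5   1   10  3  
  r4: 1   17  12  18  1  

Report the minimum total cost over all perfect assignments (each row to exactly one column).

one of 2 optimal assignments: row0→col0 (cost 6), row1→col3 (cost 4), row2→col2 (cost 3), row3→col1 (cost 5), row4→col4 (cost 1)
total = 6 + 4 + 3 + 5 + 1 = 19

Minimum assignment cost: 19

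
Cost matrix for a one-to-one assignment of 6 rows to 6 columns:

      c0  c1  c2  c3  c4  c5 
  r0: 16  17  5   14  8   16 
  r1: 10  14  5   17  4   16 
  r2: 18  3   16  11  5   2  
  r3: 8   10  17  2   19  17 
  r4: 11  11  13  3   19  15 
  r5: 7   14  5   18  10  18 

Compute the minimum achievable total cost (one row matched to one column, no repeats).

Minimum assignment cost: 31

one of 2 optimal assignments: row0→col2 (cost 5), row1→col4 (cost 4), row2→col5 (cost 2), row3→col1 (cost 10), row4→col3 (cost 3), row5→col0 (cost 7)
total = 5 + 4 + 2 + 10 + 3 + 7 = 31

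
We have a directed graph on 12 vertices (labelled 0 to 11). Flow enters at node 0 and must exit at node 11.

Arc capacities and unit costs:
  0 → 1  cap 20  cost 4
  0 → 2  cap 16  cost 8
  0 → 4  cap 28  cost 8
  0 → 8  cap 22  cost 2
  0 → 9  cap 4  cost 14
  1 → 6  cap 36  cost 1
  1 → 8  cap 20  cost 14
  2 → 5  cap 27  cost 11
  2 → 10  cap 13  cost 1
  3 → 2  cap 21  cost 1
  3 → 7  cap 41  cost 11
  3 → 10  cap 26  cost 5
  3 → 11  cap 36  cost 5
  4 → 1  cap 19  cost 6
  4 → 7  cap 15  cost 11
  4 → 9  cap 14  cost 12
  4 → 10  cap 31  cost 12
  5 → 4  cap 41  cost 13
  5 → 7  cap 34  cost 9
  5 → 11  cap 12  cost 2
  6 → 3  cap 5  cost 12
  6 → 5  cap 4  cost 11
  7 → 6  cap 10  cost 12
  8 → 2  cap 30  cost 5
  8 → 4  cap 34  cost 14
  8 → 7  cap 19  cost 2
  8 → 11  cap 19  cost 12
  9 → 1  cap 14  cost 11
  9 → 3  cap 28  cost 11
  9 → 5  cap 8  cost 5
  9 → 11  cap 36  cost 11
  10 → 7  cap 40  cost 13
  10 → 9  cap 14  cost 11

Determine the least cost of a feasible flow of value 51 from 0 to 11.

Minimum cost for 51 units: 1054

shortest-cost path #1: 0→8→11 push 19 @ unit cost 14 (adds 266)
shortest-cost path #2: 0→1→6→5→11 push 4 @ unit cost 18 (adds 72)
shortest-cost path #3: 0→8→2→5→11 push 3 @ unit cost 20 (adds 60)
shortest-cost path #4: 0→2→5→11 push 5 @ unit cost 21 (adds 105)
shortest-cost path #5: 0→1→6→3→11 push 5 @ unit cost 22 (adds 110)
shortest-cost path #6: 0→9→11 push 4 @ unit cost 25 (adds 100)
shortest-cost path #7: 0→4→9→11 push 11 @ unit cost 31 (adds 341)
total cost = 1054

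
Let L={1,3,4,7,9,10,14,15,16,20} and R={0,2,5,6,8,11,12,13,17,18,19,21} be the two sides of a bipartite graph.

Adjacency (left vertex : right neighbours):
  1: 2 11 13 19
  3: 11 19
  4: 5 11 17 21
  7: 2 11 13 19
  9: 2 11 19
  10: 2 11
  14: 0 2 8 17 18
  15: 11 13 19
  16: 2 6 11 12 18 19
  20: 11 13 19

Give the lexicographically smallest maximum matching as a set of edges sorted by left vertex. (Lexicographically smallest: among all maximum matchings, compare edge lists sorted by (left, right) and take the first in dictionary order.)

|M| = 7 (so the lex-smallest maximum matching has 7 edges)
process left vertices in ascending order; for each, take the smallest-labelled available neighbour that still permits 7 edges overall, or leave it unmatched if none does
lex-smallest matching: {1-2, 3-11, 4-5, 7-13, 9-19, 14-0, 16-6}

Lex-smallest maximum matching: {(1,2), (3,11), (4,5), (7,13), (9,19), (14,0), (16,6)}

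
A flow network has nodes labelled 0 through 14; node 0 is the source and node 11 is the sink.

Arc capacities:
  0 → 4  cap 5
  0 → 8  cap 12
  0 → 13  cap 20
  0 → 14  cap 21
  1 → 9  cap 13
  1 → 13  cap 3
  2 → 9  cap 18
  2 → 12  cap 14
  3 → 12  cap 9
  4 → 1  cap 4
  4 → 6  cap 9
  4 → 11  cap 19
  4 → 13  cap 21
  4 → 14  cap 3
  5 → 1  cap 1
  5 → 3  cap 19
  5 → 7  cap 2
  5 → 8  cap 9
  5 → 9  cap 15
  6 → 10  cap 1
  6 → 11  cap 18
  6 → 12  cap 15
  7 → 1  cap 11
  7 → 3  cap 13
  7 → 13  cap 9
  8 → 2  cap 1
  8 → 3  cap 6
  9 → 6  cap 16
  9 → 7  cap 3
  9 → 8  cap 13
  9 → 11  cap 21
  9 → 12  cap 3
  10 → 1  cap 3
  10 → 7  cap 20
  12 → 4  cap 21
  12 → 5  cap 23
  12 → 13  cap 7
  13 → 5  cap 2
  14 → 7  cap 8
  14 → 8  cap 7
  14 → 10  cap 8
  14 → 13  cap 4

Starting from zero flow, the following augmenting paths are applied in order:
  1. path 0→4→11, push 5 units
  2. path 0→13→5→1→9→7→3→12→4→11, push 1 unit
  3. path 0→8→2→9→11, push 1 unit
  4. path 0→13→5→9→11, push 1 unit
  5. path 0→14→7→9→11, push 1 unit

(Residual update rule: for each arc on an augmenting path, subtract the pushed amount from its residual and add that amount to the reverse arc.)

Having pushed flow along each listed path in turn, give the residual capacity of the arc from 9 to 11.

after path 1 (0→4→11, push 5): res(9,11)=21
after path 2 (0→13→5→1→9→7→3→12→4→11, push 1): res(9,11)=21
after path 3 (0→8→2→9→11, push 1): res(9,11)=20
after path 4 (0→13→5→9→11, push 1): res(9,11)=19
after path 5 (0→14→7→9→11, push 1): res(9,11)=18

Residual capacity of (9,11): 18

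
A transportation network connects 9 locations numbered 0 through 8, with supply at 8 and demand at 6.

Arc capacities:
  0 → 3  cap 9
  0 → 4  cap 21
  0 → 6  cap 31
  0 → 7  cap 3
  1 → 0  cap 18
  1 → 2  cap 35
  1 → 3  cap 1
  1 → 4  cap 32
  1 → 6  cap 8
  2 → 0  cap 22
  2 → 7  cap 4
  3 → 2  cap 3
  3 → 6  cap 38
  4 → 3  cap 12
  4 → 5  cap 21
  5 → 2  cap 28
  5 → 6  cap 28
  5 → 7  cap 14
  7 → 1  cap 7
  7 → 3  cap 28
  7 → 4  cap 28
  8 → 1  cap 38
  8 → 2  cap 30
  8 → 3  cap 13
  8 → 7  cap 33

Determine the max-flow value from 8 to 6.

augment #1: 8→1→6 bottleneck 8, total now 8
augment #2: 8→3→6 bottleneck 13, total now 21
augment #3: 8→1→0→6 bottleneck 18, total now 39
augment #4: 8→1→3→6 bottleneck 1, total now 40
augment #5: 8→2→0→6 bottleneck 13, total now 53
augment #6: 8→7→3→6 bottleneck 24, total now 77
augment #7: 8→1→4→5→6 bottleneck 11, total now 88
augment #8: 8→7→4→5→6 bottleneck 9, total now 97
augment #9: 8→2→0→4→5→6 bottleneck 1, total now 98

Maximum flow value: 98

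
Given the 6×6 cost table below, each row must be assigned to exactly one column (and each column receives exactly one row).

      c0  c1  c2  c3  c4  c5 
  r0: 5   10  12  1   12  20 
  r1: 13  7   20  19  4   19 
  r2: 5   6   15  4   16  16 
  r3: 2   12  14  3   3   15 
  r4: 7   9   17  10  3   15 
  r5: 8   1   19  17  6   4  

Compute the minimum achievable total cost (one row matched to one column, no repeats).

Minimum assignment cost: 32

one of 2 optimal assignments: row0→col2 (cost 12), row1→col1 (cost 7), row2→col3 (cost 4), row3→col0 (cost 2), row4→col4 (cost 3), row5→col5 (cost 4)
total = 12 + 7 + 4 + 2 + 3 + 4 = 32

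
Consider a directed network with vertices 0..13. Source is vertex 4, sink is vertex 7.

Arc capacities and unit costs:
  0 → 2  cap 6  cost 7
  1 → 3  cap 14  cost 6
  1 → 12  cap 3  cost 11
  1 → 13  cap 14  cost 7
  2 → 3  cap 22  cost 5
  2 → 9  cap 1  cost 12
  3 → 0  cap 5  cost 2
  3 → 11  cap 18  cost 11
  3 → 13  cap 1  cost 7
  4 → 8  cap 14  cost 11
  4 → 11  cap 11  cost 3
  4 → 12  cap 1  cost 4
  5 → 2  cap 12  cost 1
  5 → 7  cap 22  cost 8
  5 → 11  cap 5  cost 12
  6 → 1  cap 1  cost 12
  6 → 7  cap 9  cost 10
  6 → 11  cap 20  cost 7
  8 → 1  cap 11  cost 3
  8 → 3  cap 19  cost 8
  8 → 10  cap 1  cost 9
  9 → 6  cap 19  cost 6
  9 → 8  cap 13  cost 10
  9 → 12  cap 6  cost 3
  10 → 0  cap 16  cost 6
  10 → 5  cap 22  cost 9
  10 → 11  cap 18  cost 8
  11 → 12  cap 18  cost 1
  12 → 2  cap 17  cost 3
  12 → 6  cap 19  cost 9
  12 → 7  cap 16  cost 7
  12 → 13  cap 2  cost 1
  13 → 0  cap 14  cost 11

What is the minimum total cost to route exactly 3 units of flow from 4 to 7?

Minimum cost for 3 units: 33

shortest-cost path #1: 4→12→7 push 1 @ unit cost 11 (adds 11)
shortest-cost path #2: 4→11→12→7 push 2 @ unit cost 11 (adds 22)
total cost = 33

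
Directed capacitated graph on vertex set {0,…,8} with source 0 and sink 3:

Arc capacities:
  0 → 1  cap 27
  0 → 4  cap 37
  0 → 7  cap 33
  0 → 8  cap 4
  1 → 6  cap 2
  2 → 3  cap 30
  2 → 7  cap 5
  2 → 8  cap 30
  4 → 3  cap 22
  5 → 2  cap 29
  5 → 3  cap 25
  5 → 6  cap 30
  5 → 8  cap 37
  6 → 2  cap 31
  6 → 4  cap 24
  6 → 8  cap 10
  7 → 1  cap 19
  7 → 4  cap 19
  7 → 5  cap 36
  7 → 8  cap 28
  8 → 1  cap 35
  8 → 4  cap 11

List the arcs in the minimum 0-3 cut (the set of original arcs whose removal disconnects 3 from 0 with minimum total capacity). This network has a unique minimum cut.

augment #1: 0→4→3 push 22
augment #2: 0→7→5→3 push 25
augment #3: 0→1→6→2→3 push 2
augment #4: 0→7→5→2→3 push 8
max flow = 57; residual-reachable set from 0 gives S-side
cut edges (S→T): {(0,7), (1,6), (4,3)} total cap 57

Min-cut arcs: {(0,7), (1,6), (4,3)} (total capacity 57)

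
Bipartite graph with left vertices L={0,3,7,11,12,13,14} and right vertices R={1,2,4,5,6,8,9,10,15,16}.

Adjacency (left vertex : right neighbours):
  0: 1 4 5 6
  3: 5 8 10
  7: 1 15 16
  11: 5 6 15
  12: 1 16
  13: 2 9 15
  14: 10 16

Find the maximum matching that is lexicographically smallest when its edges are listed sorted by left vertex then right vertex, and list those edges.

Lex-smallest maximum matching: {(0,1), (3,5), (7,15), (11,6), (12,16), (13,2), (14,10)}

|M| = 7 (so the lex-smallest maximum matching has 7 edges)
process left vertices in ascending order; for each, take the smallest-labelled available neighbour that still permits 7 edges overall, or leave it unmatched if none does
lex-smallest matching: {0-1, 3-5, 7-15, 11-6, 12-16, 13-2, 14-10}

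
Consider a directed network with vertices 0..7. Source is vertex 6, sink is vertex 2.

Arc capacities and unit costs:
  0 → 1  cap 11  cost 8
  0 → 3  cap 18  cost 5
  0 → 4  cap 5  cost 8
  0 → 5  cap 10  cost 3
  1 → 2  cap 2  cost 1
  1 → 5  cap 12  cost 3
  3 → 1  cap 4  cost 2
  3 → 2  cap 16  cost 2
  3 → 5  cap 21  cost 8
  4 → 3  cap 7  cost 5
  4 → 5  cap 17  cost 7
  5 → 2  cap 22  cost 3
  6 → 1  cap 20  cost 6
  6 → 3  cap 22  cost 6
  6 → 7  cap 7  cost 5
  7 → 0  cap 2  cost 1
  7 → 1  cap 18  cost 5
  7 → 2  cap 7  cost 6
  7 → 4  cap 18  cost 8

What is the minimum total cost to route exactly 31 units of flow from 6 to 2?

shortest-cost path #1: 6→1→2 push 2 @ unit cost 7 (adds 14)
shortest-cost path #2: 6→3→2 push 16 @ unit cost 8 (adds 128)
shortest-cost path #3: 6→7→2 push 7 @ unit cost 11 (adds 77)
shortest-cost path #4: 6→1→5→2 push 6 @ unit cost 12 (adds 72)
total cost = 291

Minimum cost for 31 units: 291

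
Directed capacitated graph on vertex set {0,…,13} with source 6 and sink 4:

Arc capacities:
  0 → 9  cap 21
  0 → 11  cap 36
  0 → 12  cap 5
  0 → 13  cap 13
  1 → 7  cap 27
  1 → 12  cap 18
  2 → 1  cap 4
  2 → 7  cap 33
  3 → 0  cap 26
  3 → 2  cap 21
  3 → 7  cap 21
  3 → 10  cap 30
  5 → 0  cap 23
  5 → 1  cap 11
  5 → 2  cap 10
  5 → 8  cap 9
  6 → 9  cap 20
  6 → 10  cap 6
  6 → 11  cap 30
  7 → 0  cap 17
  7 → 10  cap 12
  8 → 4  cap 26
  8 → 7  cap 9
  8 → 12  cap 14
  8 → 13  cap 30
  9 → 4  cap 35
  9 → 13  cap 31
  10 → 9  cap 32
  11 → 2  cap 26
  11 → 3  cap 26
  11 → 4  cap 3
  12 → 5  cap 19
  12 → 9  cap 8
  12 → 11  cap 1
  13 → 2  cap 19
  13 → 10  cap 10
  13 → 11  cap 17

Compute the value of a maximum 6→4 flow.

augment #1: 6→9→4 bottleneck 20, total now 20
augment #2: 6→11→4 bottleneck 3, total now 23
augment #3: 6→10→9→4 bottleneck 6, total now 29
augment #4: 6→11→3→0→9→4 bottleneck 9, total now 38
augment #5: 6→11→2→1→12→5→8→4 bottleneck 4, total now 42
augment #6: 6→11→3→0→12→5→8→4 bottleneck 5, total now 47

Maximum flow value: 47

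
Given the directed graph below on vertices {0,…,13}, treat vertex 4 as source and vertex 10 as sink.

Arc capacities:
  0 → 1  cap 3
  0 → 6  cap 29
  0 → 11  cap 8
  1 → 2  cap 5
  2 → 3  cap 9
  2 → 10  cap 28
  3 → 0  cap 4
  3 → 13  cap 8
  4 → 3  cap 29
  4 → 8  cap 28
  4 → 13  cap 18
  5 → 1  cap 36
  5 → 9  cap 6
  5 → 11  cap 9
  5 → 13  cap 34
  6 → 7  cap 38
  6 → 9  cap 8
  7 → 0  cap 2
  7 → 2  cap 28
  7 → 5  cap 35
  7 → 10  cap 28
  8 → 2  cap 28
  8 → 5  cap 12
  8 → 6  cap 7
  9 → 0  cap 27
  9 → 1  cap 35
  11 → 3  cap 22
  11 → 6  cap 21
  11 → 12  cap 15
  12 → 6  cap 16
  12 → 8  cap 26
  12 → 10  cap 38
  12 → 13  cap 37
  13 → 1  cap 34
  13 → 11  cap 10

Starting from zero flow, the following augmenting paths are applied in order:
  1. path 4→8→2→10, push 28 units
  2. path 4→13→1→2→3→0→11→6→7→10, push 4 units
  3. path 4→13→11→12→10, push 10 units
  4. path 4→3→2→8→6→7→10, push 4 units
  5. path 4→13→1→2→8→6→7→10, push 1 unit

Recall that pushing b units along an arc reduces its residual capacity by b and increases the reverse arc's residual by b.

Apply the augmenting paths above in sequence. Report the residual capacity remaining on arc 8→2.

after path 1 (4→8→2→10, push 28): res(8,2)=0
after path 2 (4→13→1→2→3→0→11→6→7→10, push 4): res(8,2)=0
after path 3 (4→13→11→12→10, push 10): res(8,2)=0
after path 4 (4→3→2→8→6→7→10, push 4): res(8,2)=4
after path 5 (4→13→1→2→8→6→7→10, push 1): res(8,2)=5

Residual capacity of (8,2): 5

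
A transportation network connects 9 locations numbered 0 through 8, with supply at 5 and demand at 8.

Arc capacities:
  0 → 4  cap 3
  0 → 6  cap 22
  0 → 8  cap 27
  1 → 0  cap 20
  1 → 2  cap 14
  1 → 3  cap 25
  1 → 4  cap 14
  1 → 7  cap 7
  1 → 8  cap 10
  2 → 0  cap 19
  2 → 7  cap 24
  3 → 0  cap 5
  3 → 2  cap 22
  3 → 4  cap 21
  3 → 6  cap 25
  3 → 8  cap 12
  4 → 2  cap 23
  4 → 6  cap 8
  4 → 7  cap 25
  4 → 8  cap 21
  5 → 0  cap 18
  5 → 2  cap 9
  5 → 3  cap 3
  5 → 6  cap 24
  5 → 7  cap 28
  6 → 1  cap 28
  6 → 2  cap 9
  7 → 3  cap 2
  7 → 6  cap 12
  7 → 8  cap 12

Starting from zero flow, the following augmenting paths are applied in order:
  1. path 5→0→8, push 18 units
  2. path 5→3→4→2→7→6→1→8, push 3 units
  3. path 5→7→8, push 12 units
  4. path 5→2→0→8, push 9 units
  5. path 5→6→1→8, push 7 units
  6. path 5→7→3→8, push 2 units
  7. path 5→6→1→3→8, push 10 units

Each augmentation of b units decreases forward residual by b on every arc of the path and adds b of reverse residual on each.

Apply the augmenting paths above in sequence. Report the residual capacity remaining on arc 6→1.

Residual capacity of (6,1): 8

after path 1 (5→0→8, push 18): res(6,1)=28
after path 2 (5→3→4→2→7→6→1→8, push 3): res(6,1)=25
after path 3 (5→7→8, push 12): res(6,1)=25
after path 4 (5→2→0→8, push 9): res(6,1)=25
after path 5 (5→6→1→8, push 7): res(6,1)=18
after path 6 (5→7→3→8, push 2): res(6,1)=18
after path 7 (5→6→1→3→8, push 10): res(6,1)=8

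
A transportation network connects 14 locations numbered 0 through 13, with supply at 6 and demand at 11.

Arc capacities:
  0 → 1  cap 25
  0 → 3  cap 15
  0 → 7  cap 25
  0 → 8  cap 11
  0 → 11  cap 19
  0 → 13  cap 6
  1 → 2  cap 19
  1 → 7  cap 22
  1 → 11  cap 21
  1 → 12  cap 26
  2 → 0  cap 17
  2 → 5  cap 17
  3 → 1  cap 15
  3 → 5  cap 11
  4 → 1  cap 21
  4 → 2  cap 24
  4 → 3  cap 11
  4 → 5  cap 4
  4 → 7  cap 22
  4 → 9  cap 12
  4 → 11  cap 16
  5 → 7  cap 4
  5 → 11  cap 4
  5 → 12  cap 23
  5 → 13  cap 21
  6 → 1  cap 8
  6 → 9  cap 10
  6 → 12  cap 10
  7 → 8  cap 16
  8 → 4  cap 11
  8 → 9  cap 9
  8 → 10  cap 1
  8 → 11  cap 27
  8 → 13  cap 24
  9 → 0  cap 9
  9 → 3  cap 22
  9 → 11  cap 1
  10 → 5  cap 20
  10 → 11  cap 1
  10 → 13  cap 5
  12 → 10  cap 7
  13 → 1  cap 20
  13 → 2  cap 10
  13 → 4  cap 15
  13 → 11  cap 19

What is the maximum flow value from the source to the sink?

Maximum flow value: 25

augment #1: 6→1→11 bottleneck 8, total now 8
augment #2: 6→9→11 bottleneck 1, total now 9
augment #3: 6→9→0→11 bottleneck 9, total now 18
augment #4: 6→12→10→11 bottleneck 1, total now 19
augment #5: 6→12→10→5→11 bottleneck 4, total now 23
augment #6: 6→12→10→13→11 bottleneck 2, total now 25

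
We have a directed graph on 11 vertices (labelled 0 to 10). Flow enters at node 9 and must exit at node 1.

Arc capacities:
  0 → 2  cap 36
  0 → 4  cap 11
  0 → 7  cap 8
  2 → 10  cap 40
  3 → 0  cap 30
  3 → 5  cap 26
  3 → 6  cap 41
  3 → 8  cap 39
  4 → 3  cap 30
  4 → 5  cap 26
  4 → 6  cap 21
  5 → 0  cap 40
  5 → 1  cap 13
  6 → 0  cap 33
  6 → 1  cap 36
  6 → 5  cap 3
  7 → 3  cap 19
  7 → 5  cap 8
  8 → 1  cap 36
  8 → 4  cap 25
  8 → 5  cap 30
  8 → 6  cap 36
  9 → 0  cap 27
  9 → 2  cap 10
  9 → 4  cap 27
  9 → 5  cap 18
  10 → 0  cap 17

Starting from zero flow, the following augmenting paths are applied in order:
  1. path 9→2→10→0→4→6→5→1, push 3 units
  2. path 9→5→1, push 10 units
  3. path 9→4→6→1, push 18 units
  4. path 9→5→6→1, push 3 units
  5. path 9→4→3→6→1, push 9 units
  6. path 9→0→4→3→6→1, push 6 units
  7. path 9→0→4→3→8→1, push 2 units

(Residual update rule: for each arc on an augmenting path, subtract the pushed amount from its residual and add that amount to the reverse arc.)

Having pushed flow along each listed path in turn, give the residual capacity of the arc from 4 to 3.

after path 1 (9→2→10→0→4→6→5→1, push 3): res(4,3)=30
after path 2 (9→5→1, push 10): res(4,3)=30
after path 3 (9→4→6→1, push 18): res(4,3)=30
after path 4 (9→5→6→1, push 3): res(4,3)=30
after path 5 (9→4→3→6→1, push 9): res(4,3)=21
after path 6 (9→0→4→3→6→1, push 6): res(4,3)=15
after path 7 (9→0→4→3→8→1, push 2): res(4,3)=13

Residual capacity of (4,3): 13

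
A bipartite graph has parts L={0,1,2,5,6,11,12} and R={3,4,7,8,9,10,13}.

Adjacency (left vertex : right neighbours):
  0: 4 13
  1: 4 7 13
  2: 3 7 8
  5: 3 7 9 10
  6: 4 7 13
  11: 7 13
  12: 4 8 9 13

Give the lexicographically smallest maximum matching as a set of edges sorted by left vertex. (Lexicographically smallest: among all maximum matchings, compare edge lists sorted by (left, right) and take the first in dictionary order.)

|M| = 6 (so the lex-smallest maximum matching has 6 edges)
process left vertices in ascending order; for each, take the smallest-labelled available neighbour that still permits 6 edges overall, or leave it unmatched if none does
lex-smallest matching: {0-4, 1-7, 2-3, 5-9, 6-13, 12-8}

Lex-smallest maximum matching: {(0,4), (1,7), (2,3), (5,9), (6,13), (12,8)}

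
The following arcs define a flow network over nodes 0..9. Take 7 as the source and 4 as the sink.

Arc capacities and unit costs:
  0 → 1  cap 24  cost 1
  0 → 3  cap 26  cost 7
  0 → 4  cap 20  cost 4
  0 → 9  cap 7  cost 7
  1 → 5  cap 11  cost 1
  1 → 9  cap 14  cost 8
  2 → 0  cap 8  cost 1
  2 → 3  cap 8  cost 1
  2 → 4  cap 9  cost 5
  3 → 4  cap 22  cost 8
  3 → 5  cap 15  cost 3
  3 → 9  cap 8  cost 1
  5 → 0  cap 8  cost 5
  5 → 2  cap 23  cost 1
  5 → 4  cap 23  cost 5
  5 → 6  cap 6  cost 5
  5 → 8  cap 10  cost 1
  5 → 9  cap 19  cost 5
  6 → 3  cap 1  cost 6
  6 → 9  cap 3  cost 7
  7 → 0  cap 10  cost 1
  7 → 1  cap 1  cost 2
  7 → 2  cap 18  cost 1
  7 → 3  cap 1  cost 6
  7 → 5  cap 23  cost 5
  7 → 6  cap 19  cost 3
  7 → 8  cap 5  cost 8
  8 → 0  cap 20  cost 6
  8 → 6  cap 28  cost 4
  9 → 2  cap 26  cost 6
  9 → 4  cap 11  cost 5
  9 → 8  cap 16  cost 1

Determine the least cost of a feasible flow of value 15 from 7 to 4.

shortest-cost path #1: 7→0→4 push 10 @ unit cost 5 (adds 50)
shortest-cost path #2: 7→2→4 push 5 @ unit cost 6 (adds 30)
total cost = 80

Minimum cost for 15 units: 80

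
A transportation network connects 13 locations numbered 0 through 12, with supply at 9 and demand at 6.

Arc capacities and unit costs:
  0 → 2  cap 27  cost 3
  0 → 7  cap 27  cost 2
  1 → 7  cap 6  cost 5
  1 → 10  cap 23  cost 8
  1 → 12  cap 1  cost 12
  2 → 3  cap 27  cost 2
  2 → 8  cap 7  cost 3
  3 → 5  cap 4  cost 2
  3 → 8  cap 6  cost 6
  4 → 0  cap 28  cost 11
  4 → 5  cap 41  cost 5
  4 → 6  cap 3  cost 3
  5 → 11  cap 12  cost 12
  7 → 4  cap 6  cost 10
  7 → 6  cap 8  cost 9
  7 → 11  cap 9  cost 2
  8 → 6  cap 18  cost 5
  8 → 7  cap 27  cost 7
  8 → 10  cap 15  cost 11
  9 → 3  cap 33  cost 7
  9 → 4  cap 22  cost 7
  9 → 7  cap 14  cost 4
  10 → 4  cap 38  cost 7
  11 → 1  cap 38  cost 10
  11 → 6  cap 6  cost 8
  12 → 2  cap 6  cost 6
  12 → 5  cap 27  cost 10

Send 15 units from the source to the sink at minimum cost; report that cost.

Minimum cost for 15 units: 190

shortest-cost path #1: 9→4→6 push 3 @ unit cost 10 (adds 30)
shortest-cost path #2: 9→7→6 push 8 @ unit cost 13 (adds 104)
shortest-cost path #3: 9→7→11→6 push 4 @ unit cost 14 (adds 56)
total cost = 190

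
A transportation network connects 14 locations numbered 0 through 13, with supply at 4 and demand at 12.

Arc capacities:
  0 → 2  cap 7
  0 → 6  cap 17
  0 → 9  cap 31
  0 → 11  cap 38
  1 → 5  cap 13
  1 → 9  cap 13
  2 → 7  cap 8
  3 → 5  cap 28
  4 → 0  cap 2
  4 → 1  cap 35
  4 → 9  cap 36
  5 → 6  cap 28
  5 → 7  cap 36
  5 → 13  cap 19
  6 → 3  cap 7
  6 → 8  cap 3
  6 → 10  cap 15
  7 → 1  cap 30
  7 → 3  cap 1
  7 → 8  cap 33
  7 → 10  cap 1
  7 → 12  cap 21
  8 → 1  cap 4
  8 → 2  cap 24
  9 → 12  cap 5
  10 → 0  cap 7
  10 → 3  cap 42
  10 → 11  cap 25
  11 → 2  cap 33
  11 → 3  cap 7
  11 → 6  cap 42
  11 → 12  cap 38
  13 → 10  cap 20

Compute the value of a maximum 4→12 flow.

Maximum flow value: 20

augment #1: 4→9→12 bottleneck 5, total now 5
augment #2: 4→0→11→12 bottleneck 2, total now 7
augment #3: 4→1→5→7→12 bottleneck 13, total now 20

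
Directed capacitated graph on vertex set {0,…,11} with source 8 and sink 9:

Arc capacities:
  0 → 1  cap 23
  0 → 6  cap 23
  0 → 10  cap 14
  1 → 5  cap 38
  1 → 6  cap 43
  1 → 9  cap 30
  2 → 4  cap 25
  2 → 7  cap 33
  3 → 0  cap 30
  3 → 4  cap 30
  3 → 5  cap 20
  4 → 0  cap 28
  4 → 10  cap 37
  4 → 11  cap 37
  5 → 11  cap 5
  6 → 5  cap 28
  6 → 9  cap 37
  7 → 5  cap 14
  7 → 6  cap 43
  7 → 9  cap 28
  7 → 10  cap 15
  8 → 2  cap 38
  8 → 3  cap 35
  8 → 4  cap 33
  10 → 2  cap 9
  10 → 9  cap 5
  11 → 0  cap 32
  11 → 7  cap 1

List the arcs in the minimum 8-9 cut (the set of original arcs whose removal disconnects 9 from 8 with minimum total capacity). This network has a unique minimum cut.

augment #1: 8→2→7→9 push 28
augment #2: 8→4→10→9 push 5
augment #3: 8→2→7→6→9 push 5
augment #4: 8→3→0→1→9 push 23
augment #5: 8→3→0→6→9 push 7
augment #6: 8→4→0→6→9 push 16
augment #7: 8→4→11→7→6→9 push 1
max flow = 85; residual-reachable set from 8 gives S-side
cut edges (S→T): {(0,1), (0,6), (2,7), (10,9), (11,7)} total cap 85

Min-cut arcs: {(0,1), (0,6), (2,7), (10,9), (11,7)} (total capacity 85)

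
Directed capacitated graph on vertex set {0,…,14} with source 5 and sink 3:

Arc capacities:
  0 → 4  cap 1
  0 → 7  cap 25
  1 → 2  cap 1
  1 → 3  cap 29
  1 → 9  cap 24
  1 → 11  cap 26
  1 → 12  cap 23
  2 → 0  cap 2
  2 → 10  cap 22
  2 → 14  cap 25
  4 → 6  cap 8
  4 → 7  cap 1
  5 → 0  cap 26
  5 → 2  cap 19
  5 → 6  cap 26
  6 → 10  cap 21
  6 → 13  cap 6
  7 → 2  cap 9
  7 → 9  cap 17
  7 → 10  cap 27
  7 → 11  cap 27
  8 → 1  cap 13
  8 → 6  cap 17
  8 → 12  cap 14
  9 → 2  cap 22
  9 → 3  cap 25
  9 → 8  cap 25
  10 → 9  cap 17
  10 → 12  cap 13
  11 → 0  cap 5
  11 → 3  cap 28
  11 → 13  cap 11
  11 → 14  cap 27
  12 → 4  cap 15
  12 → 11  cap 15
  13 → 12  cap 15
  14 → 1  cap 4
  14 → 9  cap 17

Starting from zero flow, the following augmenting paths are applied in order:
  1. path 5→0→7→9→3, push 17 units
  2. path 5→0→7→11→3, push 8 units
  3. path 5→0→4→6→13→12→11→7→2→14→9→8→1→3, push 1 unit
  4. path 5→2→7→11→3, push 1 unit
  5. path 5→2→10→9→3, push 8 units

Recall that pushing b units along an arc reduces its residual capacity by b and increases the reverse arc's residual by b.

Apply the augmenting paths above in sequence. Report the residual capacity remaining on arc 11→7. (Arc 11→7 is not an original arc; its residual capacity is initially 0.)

after path 1 (5→0→7→9→3, push 17): res(11,7)=0
after path 2 (5→0→7→11→3, push 8): res(11,7)=8
after path 3 (5→0→4→6→13→12→11→7→2→14→9→8→1→3, push 1): res(11,7)=7
after path 4 (5→2→7→11→3, push 1): res(11,7)=8
after path 5 (5→2→10→9→3, push 8): res(11,7)=8

Residual capacity of (11,7): 8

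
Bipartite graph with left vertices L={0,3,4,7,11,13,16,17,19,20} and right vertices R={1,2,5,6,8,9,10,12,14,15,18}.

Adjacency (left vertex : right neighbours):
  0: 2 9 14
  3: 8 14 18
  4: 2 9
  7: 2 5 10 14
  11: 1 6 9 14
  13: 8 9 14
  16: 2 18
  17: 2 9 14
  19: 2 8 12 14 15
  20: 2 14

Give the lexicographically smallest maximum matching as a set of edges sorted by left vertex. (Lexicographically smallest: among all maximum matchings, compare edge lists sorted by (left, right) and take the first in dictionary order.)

Lex-smallest maximum matching: {(0,2), (3,8), (4,9), (7,5), (11,1), (13,14), (16,18), (19,12)}

|M| = 8 (so the lex-smallest maximum matching has 8 edges)
process left vertices in ascending order; for each, take the smallest-labelled available neighbour that still permits 8 edges overall, or leave it unmatched if none does
lex-smallest matching: {0-2, 3-8, 4-9, 7-5, 11-1, 13-14, 16-18, 19-12}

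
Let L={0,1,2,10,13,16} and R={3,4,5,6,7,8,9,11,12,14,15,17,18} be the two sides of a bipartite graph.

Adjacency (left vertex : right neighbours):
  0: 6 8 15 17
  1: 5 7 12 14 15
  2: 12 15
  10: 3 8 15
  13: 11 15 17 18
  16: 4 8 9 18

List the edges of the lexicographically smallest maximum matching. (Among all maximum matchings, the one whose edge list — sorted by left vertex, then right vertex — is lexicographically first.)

Lex-smallest maximum matching: {(0,6), (1,5), (2,12), (10,3), (13,11), (16,4)}

|M| = 6 (so the lex-smallest maximum matching has 6 edges)
process left vertices in ascending order; for each, take the smallest-labelled available neighbour that still permits 6 edges overall, or leave it unmatched if none does
lex-smallest matching: {0-6, 1-5, 2-12, 10-3, 13-11, 16-4}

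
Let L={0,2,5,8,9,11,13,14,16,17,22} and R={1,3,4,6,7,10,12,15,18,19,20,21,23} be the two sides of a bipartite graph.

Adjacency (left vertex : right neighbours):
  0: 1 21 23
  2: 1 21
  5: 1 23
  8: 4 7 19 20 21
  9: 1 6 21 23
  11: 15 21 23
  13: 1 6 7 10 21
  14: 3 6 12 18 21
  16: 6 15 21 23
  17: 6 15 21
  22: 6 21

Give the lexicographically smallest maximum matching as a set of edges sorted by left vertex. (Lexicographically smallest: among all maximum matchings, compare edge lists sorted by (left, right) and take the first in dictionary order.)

Lex-smallest maximum matching: {(0,1), (2,21), (5,23), (8,4), (9,6), (11,15), (13,7), (14,3)}

|M| = 8 (so the lex-smallest maximum matching has 8 edges)
process left vertices in ascending order; for each, take the smallest-labelled available neighbour that still permits 8 edges overall, or leave it unmatched if none does
lex-smallest matching: {0-1, 2-21, 5-23, 8-4, 9-6, 11-15, 13-7, 14-3}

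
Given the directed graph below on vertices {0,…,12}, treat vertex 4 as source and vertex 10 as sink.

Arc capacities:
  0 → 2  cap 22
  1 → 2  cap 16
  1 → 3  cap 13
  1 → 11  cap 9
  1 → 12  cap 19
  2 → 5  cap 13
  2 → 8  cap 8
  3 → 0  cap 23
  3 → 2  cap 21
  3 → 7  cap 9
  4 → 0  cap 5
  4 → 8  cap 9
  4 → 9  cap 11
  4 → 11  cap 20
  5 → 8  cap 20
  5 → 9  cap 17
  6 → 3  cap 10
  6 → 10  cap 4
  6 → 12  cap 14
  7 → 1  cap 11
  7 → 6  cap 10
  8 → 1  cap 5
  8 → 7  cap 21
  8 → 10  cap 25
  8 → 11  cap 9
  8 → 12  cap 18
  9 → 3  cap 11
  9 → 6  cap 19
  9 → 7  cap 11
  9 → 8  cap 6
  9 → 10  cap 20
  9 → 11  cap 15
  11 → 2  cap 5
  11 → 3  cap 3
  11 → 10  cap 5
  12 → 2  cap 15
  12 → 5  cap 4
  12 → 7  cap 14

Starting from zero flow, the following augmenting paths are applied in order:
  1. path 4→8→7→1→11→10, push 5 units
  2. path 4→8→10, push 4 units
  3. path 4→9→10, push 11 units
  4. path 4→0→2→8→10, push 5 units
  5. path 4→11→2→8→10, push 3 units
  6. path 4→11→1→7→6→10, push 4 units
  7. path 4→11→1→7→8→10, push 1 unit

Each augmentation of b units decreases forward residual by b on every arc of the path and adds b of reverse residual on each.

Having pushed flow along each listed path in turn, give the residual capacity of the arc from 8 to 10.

Residual capacity of (8,10): 12

after path 1 (4→8→7→1→11→10, push 5): res(8,10)=25
after path 2 (4→8→10, push 4): res(8,10)=21
after path 3 (4→9→10, push 11): res(8,10)=21
after path 4 (4→0→2→8→10, push 5): res(8,10)=16
after path 5 (4→11→2→8→10, push 3): res(8,10)=13
after path 6 (4→11→1→7→6→10, push 4): res(8,10)=13
after path 7 (4→11→1→7→8→10, push 1): res(8,10)=12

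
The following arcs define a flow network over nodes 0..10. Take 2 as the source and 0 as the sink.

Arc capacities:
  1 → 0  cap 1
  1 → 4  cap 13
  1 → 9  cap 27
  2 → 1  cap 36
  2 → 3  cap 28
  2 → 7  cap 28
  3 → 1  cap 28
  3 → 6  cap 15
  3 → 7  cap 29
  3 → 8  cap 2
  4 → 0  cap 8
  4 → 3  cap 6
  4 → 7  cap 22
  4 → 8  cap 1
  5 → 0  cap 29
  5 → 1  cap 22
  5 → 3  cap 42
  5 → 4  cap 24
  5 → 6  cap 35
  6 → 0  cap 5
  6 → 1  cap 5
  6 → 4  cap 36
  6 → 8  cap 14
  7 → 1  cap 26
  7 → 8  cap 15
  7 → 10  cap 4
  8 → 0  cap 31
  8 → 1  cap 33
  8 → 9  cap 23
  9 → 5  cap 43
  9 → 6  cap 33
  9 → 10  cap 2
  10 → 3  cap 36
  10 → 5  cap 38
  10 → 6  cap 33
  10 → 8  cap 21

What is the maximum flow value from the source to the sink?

augment #1: 2→1→0 bottleneck 1, total now 1
augment #2: 2→1→4→0 bottleneck 8, total now 9
augment #3: 2→3→6→0 bottleneck 5, total now 14
augment #4: 2→3→8→0 bottleneck 2, total now 16
augment #5: 2→7→8→0 bottleneck 15, total now 31
augment #6: 2→1→4→8→0 bottleneck 1, total now 32
augment #7: 2→1→9→5→0 bottleneck 26, total now 58
augment #8: 2→3→6→8→0 bottleneck 10, total now 68
augment #9: 2→7→10→5→0 bottleneck 3, total now 71
augment #10: 2→7→10→8→0 bottleneck 1, total now 72
augment #11: 2→3→1→9→6→8→0 bottleneck 1, total now 73

Maximum flow value: 73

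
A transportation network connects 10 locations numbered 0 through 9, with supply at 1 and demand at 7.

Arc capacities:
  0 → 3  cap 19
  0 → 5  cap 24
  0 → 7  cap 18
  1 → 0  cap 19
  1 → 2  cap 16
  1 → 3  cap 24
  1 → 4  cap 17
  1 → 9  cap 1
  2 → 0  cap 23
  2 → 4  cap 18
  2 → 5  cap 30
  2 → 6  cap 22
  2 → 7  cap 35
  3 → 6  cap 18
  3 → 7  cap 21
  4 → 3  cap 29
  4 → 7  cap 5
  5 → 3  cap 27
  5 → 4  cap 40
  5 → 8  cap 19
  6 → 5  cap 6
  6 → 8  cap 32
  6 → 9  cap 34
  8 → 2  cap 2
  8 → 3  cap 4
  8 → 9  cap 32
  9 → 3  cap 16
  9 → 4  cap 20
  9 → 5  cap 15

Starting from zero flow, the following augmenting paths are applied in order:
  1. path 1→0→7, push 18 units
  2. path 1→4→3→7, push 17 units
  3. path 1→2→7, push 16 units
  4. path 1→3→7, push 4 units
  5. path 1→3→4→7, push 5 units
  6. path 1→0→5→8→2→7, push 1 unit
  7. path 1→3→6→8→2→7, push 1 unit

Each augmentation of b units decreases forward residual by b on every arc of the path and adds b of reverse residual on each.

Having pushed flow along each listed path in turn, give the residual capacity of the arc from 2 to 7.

after path 1 (1→0→7, push 18): res(2,7)=35
after path 2 (1→4→3→7, push 17): res(2,7)=35
after path 3 (1→2→7, push 16): res(2,7)=19
after path 4 (1→3→7, push 4): res(2,7)=19
after path 5 (1→3→4→7, push 5): res(2,7)=19
after path 6 (1→0→5→8→2→7, push 1): res(2,7)=18
after path 7 (1→3→6→8→2→7, push 1): res(2,7)=17

Residual capacity of (2,7): 17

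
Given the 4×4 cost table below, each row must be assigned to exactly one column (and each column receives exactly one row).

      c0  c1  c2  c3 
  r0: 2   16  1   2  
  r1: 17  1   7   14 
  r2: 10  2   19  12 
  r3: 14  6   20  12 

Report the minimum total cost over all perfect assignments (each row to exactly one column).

optimal assignment: row0→col0 (cost 2), row1→col2 (cost 7), row2→col1 (cost 2), row3→col3 (cost 12)
total = 2 + 7 + 2 + 12 = 23

Minimum assignment cost: 23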